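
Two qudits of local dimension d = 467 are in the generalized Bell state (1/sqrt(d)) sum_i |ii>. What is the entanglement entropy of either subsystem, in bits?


For a maximally entangled state in d x d:
S = log2(d) = log2(467)
= 8.8673

8.8673


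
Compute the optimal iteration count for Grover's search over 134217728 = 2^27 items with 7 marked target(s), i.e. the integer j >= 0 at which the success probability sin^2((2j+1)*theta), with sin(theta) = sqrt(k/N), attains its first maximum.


After j Grover iterations the success probability is P(j) = sin^2((2j+1)*theta), where sin(theta) = sqrt(k/N).
N = 2^27 = 134217728, k = 7
sin(theta) = sqrt(k/N) = 0.0002283726432
theta = arcsin(sqrt(k/N)) = 0.0002283726452 rad
P(j) reaches its first maximum when (2j+1)*theta is as close as possible to pi/2, i.e. j = round(pi/(4*theta) - 1/2).
pi/(4*theta) - 1/2 = 3438.6079
(For comparison, the common estimate pi/4 * sqrt(N/k) = 3439.1079; the exact maximiser is used here.)
Optimal iterations = 3439

3439


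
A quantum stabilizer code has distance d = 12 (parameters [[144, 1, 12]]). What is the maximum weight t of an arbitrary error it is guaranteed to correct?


Code parameters: [[144, 1, 12]], distance d = 12.
Number of correctable errors = floor((d-1)/2)
= floor((12 - 1)/2)
= floor(11/2)
= 5

5


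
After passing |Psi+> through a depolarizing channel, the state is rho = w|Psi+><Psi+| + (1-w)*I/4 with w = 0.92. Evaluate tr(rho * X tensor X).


|Psi+> = (|01> + |10>)/sqrt(2)
For the pure Bell state, <X_A X_B> = +1 (Bell-state Pauli correlator).
The maximally-mixed part I/4 has tr(I/4 * P tensor P) = 0 for any traceless Pauli P.
So <X_A X_B>_rho = w * (+1) + (1 - w) * 0
= 0.92 * (+1)
= 0.9200

0.9200


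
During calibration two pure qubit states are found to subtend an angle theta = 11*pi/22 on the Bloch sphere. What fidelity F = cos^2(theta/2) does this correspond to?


For states separated by angle theta on Bloch sphere:
F = cos^2(theta/2)
theta = 11*pi/22 = 1.5708
theta/2 = 0.7854
cos(theta/2) = 0.7071
F = 0.5000

0.5000


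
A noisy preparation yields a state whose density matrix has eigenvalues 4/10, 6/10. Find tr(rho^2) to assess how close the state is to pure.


tr(rho^2) = sum of eigenvalues squared
= (4/10)^2 + (6/10)^2
= (16 + 36) / 100
= 52/100
= 0.5200

0.5200


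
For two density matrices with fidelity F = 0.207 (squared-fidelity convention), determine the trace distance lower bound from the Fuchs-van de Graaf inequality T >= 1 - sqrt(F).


Fuchs-van de Graaf (squared-fidelity convention): 1 - sqrt(F) <= T <= sqrt(1 - F).
Lower bound: T >= 1 - sqrt(F)
sqrt(F) = sqrt(0.207) = 0.4550
T >= 1 - 0.4550
T >= 0.5450

0.5450


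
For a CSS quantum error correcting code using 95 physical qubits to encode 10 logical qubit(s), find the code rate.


Code rate R = k/n
= 10/95
= 0.1053

0.1053


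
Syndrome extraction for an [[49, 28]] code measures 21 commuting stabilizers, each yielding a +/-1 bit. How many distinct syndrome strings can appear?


Each stabilizer generator gives a binary (+1 or -1) measurement outcome.
With 21 independent generators:
Total syndromes = 2^21
= 2097152

2097152


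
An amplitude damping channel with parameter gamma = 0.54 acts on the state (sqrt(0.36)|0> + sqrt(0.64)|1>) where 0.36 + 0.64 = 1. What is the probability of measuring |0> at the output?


For amplitude damping with parameter gamma on state sqrt(a)|0> + sqrt(b)|1>:
alpha^2 = 0.36, beta^2 = 0.64
P(|0>) = alpha^2 + gamma * beta^2
= 0.36 + 0.54 * 0.64
= 0.36 + 0.3456
= 0.7056

0.7056


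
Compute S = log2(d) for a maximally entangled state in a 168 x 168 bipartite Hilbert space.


For a maximally entangled state in d x d:
S = log2(d) = log2(168)
= 7.3923

7.3923


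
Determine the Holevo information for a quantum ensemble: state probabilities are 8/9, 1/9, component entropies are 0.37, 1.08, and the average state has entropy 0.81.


chi = S(rho) - sum_i p_i * S(rho_i)
Weighted entropy = 8/9 * 0.37 + 1/9 * 1.08
= 0.4489
chi = 0.81 - 0.4489
= 0.3611

0.3611


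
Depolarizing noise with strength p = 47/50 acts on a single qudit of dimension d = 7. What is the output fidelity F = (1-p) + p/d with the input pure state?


F = (1-p) + p/d
= (1 - 0.9400) + 0.9400/7
= 0.0600 + 0.1343
= 0.1943

0.1943


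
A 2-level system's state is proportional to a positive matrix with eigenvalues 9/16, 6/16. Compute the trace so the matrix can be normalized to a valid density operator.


tr(M) = sum of eigenvalues
= 9/16 + 6/16
= 15/16
= 0.9375

0.9375


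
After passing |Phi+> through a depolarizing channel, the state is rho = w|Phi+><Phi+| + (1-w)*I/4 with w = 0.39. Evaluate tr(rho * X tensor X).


|Phi+> = (|00> + |11>)/sqrt(2)
For the pure Bell state, <X_A X_B> = +1 (Bell-state Pauli correlator).
The maximally-mixed part I/4 has tr(I/4 * P tensor P) = 0 for any traceless Pauli P.
So <X_A X_B>_rho = w * (+1) + (1 - w) * 0
= 0.39 * (+1)
= 0.3900

0.3900


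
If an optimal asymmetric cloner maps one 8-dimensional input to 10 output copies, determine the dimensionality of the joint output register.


Output space = H^(tensor 10) where dim(H) = 8
dim = 8^10
= 64 (after 2 factors)
= 512 (after 3 factors)
= 4096 (after 4 factors)
= 32768 (after 5 factors)
= 262144 (after 6 factors)
= 2097152 (after 7 factors)
= 16777216 (after 8 factors)
= 134217728 (after 9 factors)
= 1073741824 (after 10 factors)
= 1073741824

1073741824


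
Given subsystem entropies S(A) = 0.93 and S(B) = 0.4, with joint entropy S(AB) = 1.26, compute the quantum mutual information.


I(A:B) = S(A) + S(B) - S(AB)
= 0.93 + 0.4 - 1.26
= 0.0700

0.0700


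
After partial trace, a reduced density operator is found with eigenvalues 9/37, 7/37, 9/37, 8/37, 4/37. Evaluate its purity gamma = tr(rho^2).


tr(rho^2) = sum of eigenvalues squared
= (9/37)^2 + (7/37)^2 + (9/37)^2 + (8/37)^2 + (4/37)^2
= (81 + 49 + 81 + 64 + 16) / 1369
= 291/1369
= 0.2126

0.2126


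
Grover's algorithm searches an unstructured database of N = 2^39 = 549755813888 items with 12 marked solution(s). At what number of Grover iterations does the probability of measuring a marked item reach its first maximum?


After j Grover iterations the success probability is P(j) = sin^2((2j+1)*theta), where sin(theta) = sqrt(k/N).
N = 2^39 = 549755813888, k = 12
sin(theta) = sqrt(k/N) = 4.672030912e-06
theta = arcsin(sqrt(k/N)) = 4.672030912e-06 rad
P(j) reaches its first maximum when (2j+1)*theta is as close as possible to pi/2, i.e. j = round(pi/(4*theta) - 1/2).
pi/(4*theta) - 1/2 = 168105.8713
(For comparison, the common estimate pi/4 * sqrt(N/k) = 168106.3713; the exact maximiser is used here.)
Optimal iterations = 168106

168106


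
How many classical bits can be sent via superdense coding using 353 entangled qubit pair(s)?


Superdense coding allows 2 classical bits per shared entangled pair.
353 pair(s) -> 2 * 353 = 706 classical bits

706


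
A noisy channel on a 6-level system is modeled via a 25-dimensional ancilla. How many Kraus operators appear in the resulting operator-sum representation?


Tracing out the environment in an orthonormal basis {|i>_E} gives Kraus operators K_i = <i|_E U |0>_E.
Number of Kraus operators = dim(H_env) = d_env
= 25

25


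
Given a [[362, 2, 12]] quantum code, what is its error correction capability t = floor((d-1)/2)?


Code parameters: [[362, 2, 12]], distance d = 12.
Number of correctable errors = floor((d-1)/2)
= floor((12 - 1)/2)
= floor(11/2)
= 5

5


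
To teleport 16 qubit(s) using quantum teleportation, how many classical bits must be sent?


Quantum teleportation requires 2 classical bits per qubit teleported.
16 qubit(s) -> 2 * 16 = 32 classical bits

32


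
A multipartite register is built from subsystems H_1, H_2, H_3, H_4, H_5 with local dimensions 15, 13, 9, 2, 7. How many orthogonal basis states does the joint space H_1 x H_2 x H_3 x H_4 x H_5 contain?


dim(H_1 x H_2 x H_3 x H_4 x H_5) = 15 * 13 * 9 * 2 * 7
= 195 * 9 * 2 * 7
= 1755 * 2 * 7
= 3510 * 7
= 24570

24570


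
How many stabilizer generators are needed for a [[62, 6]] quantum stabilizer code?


For an [[n,k]] stabilizer code:
Number of stabilizer generators = n - k
= 62 - 6
= 56

56


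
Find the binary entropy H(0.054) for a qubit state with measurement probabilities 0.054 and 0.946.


S = -p*log2(p) - (1-p)*log2(1-p)
p = 0.0540, 1-p = 0.9460
= -0.0540 * log2(0.0540) - 0.9460 * log2(0.9460)
= -(-0.2274) - (-0.0758)
= 0.3032

0.3032


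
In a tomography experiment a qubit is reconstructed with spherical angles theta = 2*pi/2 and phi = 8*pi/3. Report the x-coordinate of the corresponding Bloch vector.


theta = 3.1416, phi = 8.3776
r_x = sin(theta)*cos(phi) = 0.0000 * -0.5000
r_x = 0.0000

0.0000


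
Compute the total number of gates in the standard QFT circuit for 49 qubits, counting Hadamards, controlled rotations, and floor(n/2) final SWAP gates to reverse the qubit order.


Hadamard gates: 49
Controlled rotations: n*(n-1)/2 = 49*48/2 = 1176
SWAP gates: floor(n/2) = floor(49/2) = 24
Total = 49 + 1176 + 24
= 1249

1249


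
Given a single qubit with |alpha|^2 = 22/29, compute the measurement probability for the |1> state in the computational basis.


|alpha|^2 = 22/29 = 0.7586
|beta|^2 = 1 - 22/29 = 7/29 = 0.2414
P(|1>) = |beta|^2 = 0.2414

0.2414


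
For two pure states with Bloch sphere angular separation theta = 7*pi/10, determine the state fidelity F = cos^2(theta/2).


For states separated by angle theta on Bloch sphere:
F = cos^2(theta/2)
theta = 7*pi/10 = 2.1991
theta/2 = 1.0996
cos(theta/2) = 0.4540
F = 0.2061

0.2061


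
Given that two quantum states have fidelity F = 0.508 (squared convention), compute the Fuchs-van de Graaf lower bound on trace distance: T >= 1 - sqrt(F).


Fuchs-van de Graaf (squared-fidelity convention): 1 - sqrt(F) <= T <= sqrt(1 - F).
Lower bound: T >= 1 - sqrt(F)
sqrt(F) = sqrt(0.508) = 0.7127
T >= 1 - 0.7127
T >= 0.2873

0.2873


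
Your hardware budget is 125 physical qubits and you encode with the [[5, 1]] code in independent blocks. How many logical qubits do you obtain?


Each code block uses 5 physical qubits for 1 logical qubit(s).
Number of complete blocks = floor(125 / 5) = 25
Logical qubits = 25 * 1
= 25

25


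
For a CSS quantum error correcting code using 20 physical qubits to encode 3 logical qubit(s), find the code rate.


Code rate R = k/n
= 3/20
= 0.1500

0.1500


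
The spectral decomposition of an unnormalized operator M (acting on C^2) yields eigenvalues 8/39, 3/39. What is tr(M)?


tr(M) = sum of eigenvalues
= 8/39 + 3/39
= 11/39
= 0.2821

0.2821


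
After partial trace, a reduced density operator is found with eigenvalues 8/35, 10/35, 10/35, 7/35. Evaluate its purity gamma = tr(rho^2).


tr(rho^2) = sum of eigenvalues squared
= (8/35)^2 + (10/35)^2 + (10/35)^2 + (7/35)^2
= (64 + 100 + 100 + 49) / 1225
= 313/1225
= 0.2555

0.2555


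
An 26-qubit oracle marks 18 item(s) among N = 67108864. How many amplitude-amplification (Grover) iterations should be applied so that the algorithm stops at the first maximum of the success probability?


After j Grover iterations the success probability is P(j) = sin^2((2j+1)*theta), where sin(theta) = sqrt(k/N).
N = 2^26 = 67108864, k = 18
sin(theta) = sqrt(k/N) = 0.0005179004745
theta = arcsin(sqrt(k/N)) = 0.0005179004977 rad
P(j) reaches its first maximum when (2j+1)*theta is as close as possible to pi/2, i.e. j = round(pi/(4*theta) - 1/2).
pi/(4*theta) - 1/2 = 1516.0040
(For comparison, the common estimate pi/4 * sqrt(N/k) = 1516.5040; the exact maximiser is used here.)
Optimal iterations = 1516

1516


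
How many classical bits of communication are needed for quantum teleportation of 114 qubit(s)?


Quantum teleportation requires 2 classical bits per qubit teleported.
114 qubit(s) -> 2 * 114 = 228 classical bits

228


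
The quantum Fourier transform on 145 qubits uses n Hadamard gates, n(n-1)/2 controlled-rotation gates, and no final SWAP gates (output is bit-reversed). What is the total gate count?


Hadamard gates: 145
Controlled rotations: n*(n-1)/2 = 145*144/2 = 10440
SWAP gates: 0 (omitted)
Total = 145 + 10440
= 10585

10585


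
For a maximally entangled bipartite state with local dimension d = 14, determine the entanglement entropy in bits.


For a maximally entangled state in d x d:
S = log2(d) = log2(14)
= 3.8074

3.8074


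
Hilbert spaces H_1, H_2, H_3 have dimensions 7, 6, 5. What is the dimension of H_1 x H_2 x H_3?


dim(H_1 x H_2 x H_3) = 7 * 6 * 5
= 42 * 5
= 210

210


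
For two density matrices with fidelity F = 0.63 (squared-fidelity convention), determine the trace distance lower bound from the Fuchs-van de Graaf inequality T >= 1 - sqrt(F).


Fuchs-van de Graaf (squared-fidelity convention): 1 - sqrt(F) <= T <= sqrt(1 - F).
Lower bound: T >= 1 - sqrt(F)
sqrt(F) = sqrt(0.63) = 0.7937
T >= 1 - 0.7937
T >= 0.2063

0.2063


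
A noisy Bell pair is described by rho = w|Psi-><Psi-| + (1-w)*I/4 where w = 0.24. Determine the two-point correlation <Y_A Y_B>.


|Psi-> = (|01> - |10>)/sqrt(2)
For the pure Bell state, <Y_A Y_B> = -1 (Bell-state Pauli correlator).
The maximally-mixed part I/4 has tr(I/4 * P tensor P) = 0 for any traceless Pauli P.
So <Y_A Y_B>_rho = w * (-1) + (1 - w) * 0
= 0.24 * (-1)
= -0.2400

-0.2400


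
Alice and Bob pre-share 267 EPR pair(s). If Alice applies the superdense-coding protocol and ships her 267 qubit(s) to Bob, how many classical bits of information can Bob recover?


Superdense coding allows 2 classical bits per shared entangled pair.
267 pair(s) -> 2 * 267 = 534 classical bits

534


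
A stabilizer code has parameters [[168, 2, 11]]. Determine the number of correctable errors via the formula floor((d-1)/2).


Code parameters: [[168, 2, 11]], distance d = 11.
Number of correctable errors = floor((d-1)/2)
= floor((11 - 1)/2)
= floor(10/2)
= 5

5


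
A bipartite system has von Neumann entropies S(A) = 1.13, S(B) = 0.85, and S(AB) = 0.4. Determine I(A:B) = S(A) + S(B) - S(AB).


I(A:B) = S(A) + S(B) - S(AB)
= 1.13 + 0.85 - 0.4
= 1.5800

1.5800


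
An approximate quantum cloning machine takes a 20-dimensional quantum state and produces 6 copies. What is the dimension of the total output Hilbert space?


Output space = H^(tensor 6) where dim(H) = 20
dim = 20^6
= 400 (after 2 factors)
= 8000 (after 3 factors)
= 160000 (after 4 factors)
= 3200000 (after 5 factors)
= 64000000 (after 6 factors)
= 64000000

64000000


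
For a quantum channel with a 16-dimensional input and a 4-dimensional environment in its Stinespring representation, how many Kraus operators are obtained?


Tracing out the environment in an orthonormal basis {|i>_E} gives Kraus operators K_i = <i|_E U |0>_E.
Number of Kraus operators = dim(H_env) = d_env
= 4

4


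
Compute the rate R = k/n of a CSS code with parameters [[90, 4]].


Code rate R = k/n
= 4/90
= 0.0444

0.0444


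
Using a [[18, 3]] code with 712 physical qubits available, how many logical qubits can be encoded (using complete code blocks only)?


Each code block uses 18 physical qubits for 3 logical qubit(s).
Number of complete blocks = floor(712 / 18) = 39
Logical qubits = 39 * 3
= 117

117


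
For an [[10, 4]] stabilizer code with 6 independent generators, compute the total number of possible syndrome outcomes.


Each stabilizer generator gives a binary (+1 or -1) measurement outcome.
With 6 independent generators:
Total syndromes = 2^6
= 64

64


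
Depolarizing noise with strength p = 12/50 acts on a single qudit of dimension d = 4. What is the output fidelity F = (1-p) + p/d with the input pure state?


F = (1-p) + p/d
= (1 - 0.2400) + 0.2400/4
= 0.7600 + 0.0600
= 0.8200

0.8200


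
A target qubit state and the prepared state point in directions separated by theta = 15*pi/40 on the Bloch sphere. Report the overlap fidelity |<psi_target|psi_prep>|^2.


For states separated by angle theta on Bloch sphere:
F = cos^2(theta/2)
theta = 15*pi/40 = 1.1781
theta/2 = 0.5890
cos(theta/2) = 0.8315
F = 0.6913

0.6913


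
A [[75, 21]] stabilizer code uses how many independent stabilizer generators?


For an [[n,k]] stabilizer code:
Number of stabilizer generators = n - k
= 75 - 21
= 54

54


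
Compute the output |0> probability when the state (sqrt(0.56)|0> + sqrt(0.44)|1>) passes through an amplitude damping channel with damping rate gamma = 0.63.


For amplitude damping with parameter gamma on state sqrt(a)|0> + sqrt(b)|1>:
alpha^2 = 0.56, beta^2 = 0.44
P(|0>) = alpha^2 + gamma * beta^2
= 0.56 + 0.63 * 0.44
= 0.56 + 0.2772
= 0.8372

0.8372


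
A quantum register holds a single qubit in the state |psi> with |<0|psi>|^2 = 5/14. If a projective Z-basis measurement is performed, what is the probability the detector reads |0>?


|alpha|^2 = 5/14 = 0.3571
|beta|^2 = 1 - 5/14 = 9/14 = 0.6429
P(|0>) = |alpha|^2 = 0.3571

0.3571


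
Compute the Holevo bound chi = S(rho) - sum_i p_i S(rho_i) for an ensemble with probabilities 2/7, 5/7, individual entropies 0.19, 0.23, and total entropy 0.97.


chi = S(rho) - sum_i p_i * S(rho_i)
Weighted entropy = 2/7 * 0.19 + 5/7 * 0.23
= 0.2186
chi = 0.97 - 0.2186
= 0.7514

0.7514


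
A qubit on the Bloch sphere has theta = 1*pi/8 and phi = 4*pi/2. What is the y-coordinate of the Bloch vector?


theta = 0.3927, phi = 6.2832
r_y = sin(theta)*sin(phi) = 0.3827 * 0.0000
r_y = 0.0000

0.0000


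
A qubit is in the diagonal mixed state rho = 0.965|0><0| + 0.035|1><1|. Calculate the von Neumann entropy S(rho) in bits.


S = -p*log2(p) - (1-p)*log2(1-p)
p = 0.9650, 1-p = 0.0350
= -0.9650 * log2(0.9650) - 0.0350 * log2(0.0350)
= -(-0.0496) - (-0.1693)
= 0.2189

0.2189


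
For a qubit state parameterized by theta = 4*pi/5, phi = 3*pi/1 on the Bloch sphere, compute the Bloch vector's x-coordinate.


theta = 2.5133, phi = 9.4248
r_x = sin(theta)*cos(phi) = 0.5878 * -1.0000
r_x = -0.5878

-0.5878


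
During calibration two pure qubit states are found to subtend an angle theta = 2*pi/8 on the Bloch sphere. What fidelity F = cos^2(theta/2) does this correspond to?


For states separated by angle theta on Bloch sphere:
F = cos^2(theta/2)
theta = 2*pi/8 = 0.7854
theta/2 = 0.3927
cos(theta/2) = 0.9239
F = 0.8536

0.8536


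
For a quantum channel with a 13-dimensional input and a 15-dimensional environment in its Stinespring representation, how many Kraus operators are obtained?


Tracing out the environment in an orthonormal basis {|i>_E} gives Kraus operators K_i = <i|_E U |0>_E.
Number of Kraus operators = dim(H_env) = d_env
= 15

15


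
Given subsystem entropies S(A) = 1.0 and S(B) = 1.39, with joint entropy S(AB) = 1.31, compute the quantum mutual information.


I(A:B) = S(A) + S(B) - S(AB)
= 1.0 + 1.39 - 1.31
= 1.0800

1.0800


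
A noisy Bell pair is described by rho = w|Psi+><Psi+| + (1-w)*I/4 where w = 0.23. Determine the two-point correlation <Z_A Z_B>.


|Psi+> = (|01> + |10>)/sqrt(2)
For the pure Bell state, <Z_A Z_B> = -1 (Bell-state Pauli correlator).
The maximally-mixed part I/4 has tr(I/4 * P tensor P) = 0 for any traceless Pauli P.
So <Z_A Z_B>_rho = w * (-1) + (1 - w) * 0
= 0.23 * (-1)
= -0.2300

-0.2300


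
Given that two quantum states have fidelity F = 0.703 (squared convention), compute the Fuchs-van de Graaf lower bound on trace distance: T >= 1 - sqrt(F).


Fuchs-van de Graaf (squared-fidelity convention): 1 - sqrt(F) <= T <= sqrt(1 - F).
Lower bound: T >= 1 - sqrt(F)
sqrt(F) = sqrt(0.703) = 0.8385
T >= 1 - 0.8385
T >= 0.1615

0.1615


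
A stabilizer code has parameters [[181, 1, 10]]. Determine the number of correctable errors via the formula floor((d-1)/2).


Code parameters: [[181, 1, 10]], distance d = 10.
Number of correctable errors = floor((d-1)/2)
= floor((10 - 1)/2)
= floor(9/2)
= 4

4


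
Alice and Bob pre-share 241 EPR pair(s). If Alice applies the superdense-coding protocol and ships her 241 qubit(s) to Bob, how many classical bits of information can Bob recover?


Superdense coding allows 2 classical bits per shared entangled pair.
241 pair(s) -> 2 * 241 = 482 classical bits

482


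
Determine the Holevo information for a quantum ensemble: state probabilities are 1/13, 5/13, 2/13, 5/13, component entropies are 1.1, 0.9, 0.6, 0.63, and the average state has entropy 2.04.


chi = S(rho) - sum_i p_i * S(rho_i)
Weighted entropy = 1/13 * 1.1 + 5/13 * 0.9 + 2/13 * 0.6 + 5/13 * 0.63
= 0.7654
chi = 2.04 - 0.7654
= 1.2746

1.2746


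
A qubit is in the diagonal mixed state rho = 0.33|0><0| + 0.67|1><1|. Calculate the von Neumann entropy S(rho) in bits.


S = -p*log2(p) - (1-p)*log2(1-p)
p = 0.3300, 1-p = 0.6700
= -0.3300 * log2(0.3300) - 0.6700 * log2(0.6700)
= -(-0.5278) - (-0.3871)
= 0.9149

0.9149


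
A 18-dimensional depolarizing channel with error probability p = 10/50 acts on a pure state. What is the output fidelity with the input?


F = (1-p) + p/d
= (1 - 0.2000) + 0.2000/18
= 0.8000 + 0.0111
= 0.8111

0.8111


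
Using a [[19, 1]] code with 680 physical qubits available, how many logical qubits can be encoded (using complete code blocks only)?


Each code block uses 19 physical qubits for 1 logical qubit(s).
Number of complete blocks = floor(680 / 19) = 35
Logical qubits = 35 * 1
= 35

35


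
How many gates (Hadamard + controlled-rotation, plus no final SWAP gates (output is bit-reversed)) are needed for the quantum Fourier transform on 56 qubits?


Hadamard gates: 56
Controlled rotations: n*(n-1)/2 = 56*55/2 = 1540
SWAP gates: 0 (omitted)
Total = 56 + 1540
= 1596

1596


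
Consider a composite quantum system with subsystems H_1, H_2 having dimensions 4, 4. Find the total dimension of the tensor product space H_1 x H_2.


dim(H_1 x H_2) = 4 * 4
= 16

16


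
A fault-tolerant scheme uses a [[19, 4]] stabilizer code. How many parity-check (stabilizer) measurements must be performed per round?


For an [[n,k]] stabilizer code:
Number of stabilizer generators = n - k
= 19 - 4
= 15

15


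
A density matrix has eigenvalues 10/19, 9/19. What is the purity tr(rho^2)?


tr(rho^2) = sum of eigenvalues squared
= (10/19)^2 + (9/19)^2
= (100 + 81) / 361
= 181/361
= 0.5014

0.5014


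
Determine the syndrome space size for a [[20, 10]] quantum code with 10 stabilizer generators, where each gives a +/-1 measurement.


Each stabilizer generator gives a binary (+1 or -1) measurement outcome.
With 10 independent generators:
Total syndromes = 2^10
= 1024

1024


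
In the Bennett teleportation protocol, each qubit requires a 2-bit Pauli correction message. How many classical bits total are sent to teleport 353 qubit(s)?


Quantum teleportation requires 2 classical bits per qubit teleported.
353 qubit(s) -> 2 * 353 = 706 classical bits

706


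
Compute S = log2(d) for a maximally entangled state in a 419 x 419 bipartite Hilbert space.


For a maximally entangled state in d x d:
S = log2(d) = log2(419)
= 8.7108

8.7108


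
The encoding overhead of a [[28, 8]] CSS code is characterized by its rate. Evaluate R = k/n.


Code rate R = k/n
= 8/28
= 0.2857

0.2857


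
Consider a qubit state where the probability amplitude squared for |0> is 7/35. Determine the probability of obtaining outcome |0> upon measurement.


|alpha|^2 = 7/35 = 0.2000
|beta|^2 = 1 - 7/35 = 28/35 = 0.8000
P(|0>) = |alpha|^2 = 0.2000

0.2000


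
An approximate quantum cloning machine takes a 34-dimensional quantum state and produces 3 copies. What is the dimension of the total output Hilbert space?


Output space = H^(tensor 3) where dim(H) = 34
dim = 34^3
= 1156 (after 2 factors)
= 39304 (after 3 factors)
= 39304

39304


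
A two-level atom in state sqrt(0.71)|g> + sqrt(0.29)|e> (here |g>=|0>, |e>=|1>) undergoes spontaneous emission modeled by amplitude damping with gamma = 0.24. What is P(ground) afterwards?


For amplitude damping with parameter gamma on state sqrt(a)|0> + sqrt(b)|1>:
alpha^2 = 0.71, beta^2 = 0.29
P(|0>) = alpha^2 + gamma * beta^2
= 0.71 + 0.24 * 0.29
= 0.71 + 0.0696
= 0.7796

0.7796


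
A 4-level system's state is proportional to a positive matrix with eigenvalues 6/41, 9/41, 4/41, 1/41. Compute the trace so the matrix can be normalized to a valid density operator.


tr(M) = sum of eigenvalues
= 6/41 + 9/41 + 4/41 + 1/41
= 20/41
= 0.4878

0.4878


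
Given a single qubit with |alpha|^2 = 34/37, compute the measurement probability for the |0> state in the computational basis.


|alpha|^2 = 34/37 = 0.9189
|beta|^2 = 1 - 34/37 = 3/37 = 0.0811
P(|0>) = |alpha|^2 = 0.9189

0.9189


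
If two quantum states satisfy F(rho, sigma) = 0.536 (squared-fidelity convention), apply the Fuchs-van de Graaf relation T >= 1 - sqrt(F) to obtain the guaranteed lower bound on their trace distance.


Fuchs-van de Graaf (squared-fidelity convention): 1 - sqrt(F) <= T <= sqrt(1 - F).
Lower bound: T >= 1 - sqrt(F)
sqrt(F) = sqrt(0.536) = 0.7321
T >= 1 - 0.7321
T >= 0.2679

0.2679


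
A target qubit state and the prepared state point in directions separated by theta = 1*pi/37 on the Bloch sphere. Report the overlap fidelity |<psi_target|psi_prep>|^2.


For states separated by angle theta on Bloch sphere:
F = cos^2(theta/2)
theta = 1*pi/37 = 0.0849
theta/2 = 0.0425
cos(theta/2) = 0.9991
F = 0.9982

0.9982


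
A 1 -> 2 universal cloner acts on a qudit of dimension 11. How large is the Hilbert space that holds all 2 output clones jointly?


Output space = H^(tensor 2) where dim(H) = 11
dim = 11^2
= 121

121


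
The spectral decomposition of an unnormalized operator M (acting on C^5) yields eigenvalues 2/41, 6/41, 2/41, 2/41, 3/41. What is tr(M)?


tr(M) = sum of eigenvalues
= 2/41 + 6/41 + 2/41 + 2/41 + 3/41
= 15/41
= 0.3659

0.3659


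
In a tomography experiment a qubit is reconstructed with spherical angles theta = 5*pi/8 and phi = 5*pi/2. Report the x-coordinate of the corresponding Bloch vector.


theta = 1.9635, phi = 7.8540
r_x = sin(theta)*cos(phi) = 0.9239 * 0.0000
r_x = 0.0000

0.0000


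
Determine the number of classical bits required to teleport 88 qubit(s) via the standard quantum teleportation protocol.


Quantum teleportation requires 2 classical bits per qubit teleported.
88 qubit(s) -> 2 * 88 = 176 classical bits

176


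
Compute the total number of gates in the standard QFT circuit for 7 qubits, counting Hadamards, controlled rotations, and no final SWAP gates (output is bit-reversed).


Hadamard gates: 7
Controlled rotations: n*(n-1)/2 = 7*6/2 = 21
SWAP gates: 0 (omitted)
Total = 7 + 21
= 28

28


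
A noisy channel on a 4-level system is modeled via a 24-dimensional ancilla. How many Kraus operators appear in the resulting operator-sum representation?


Tracing out the environment in an orthonormal basis {|i>_E} gives Kraus operators K_i = <i|_E U |0>_E.
Number of Kraus operators = dim(H_env) = d_env
= 24

24


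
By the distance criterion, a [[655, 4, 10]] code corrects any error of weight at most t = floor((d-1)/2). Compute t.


Code parameters: [[655, 4, 10]], distance d = 10.
Number of correctable errors = floor((d-1)/2)
= floor((10 - 1)/2)
= floor(9/2)
= 4

4


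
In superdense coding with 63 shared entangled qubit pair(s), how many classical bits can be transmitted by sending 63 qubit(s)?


Superdense coding allows 2 classical bits per shared entangled pair.
63 pair(s) -> 2 * 63 = 126 classical bits

126


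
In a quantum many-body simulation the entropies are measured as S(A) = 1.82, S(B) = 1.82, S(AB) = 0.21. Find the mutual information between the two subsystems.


I(A:B) = S(A) + S(B) - S(AB)
= 1.82 + 1.82 - 0.21
= 3.4300

3.4300


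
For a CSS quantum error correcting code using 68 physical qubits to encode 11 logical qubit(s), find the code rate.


Code rate R = k/n
= 11/68
= 0.1618

0.1618


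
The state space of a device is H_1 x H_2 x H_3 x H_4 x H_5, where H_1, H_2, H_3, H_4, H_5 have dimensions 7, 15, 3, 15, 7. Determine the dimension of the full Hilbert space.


dim(H_1 x H_2 x H_3 x H_4 x H_5) = 7 * 15 * 3 * 15 * 7
= 105 * 3 * 15 * 7
= 315 * 15 * 7
= 4725 * 7
= 33075

33075


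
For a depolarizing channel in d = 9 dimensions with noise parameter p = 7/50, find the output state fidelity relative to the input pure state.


F = (1-p) + p/d
= (1 - 0.1400) + 0.1400/9
= 0.8600 + 0.0156
= 0.8756

0.8756


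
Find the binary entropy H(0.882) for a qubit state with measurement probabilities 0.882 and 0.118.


S = -p*log2(p) - (1-p)*log2(1-p)
p = 0.8820, 1-p = 0.1180
= -0.8820 * log2(0.8820) - 0.1180 * log2(0.1180)
= -(-0.1598) - (-0.3638)
= 0.5236

0.5236


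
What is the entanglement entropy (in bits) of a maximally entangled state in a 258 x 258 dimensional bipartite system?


For a maximally entangled state in d x d:
S = log2(d) = log2(258)
= 8.0112

8.0112


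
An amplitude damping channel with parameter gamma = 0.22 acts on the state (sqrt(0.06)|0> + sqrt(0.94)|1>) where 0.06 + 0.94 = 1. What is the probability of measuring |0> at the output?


For amplitude damping with parameter gamma on state sqrt(a)|0> + sqrt(b)|1>:
alpha^2 = 0.06, beta^2 = 0.94
P(|0>) = alpha^2 + gamma * beta^2
= 0.06 + 0.22 * 0.94
= 0.06 + 0.2068
= 0.2668

0.2668


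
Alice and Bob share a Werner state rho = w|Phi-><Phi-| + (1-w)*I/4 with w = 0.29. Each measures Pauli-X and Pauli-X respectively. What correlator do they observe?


|Phi-> = (|00> - |11>)/sqrt(2)
For the pure Bell state, <X_A X_B> = -1 (Bell-state Pauli correlator).
The maximally-mixed part I/4 has tr(I/4 * P tensor P) = 0 for any traceless Pauli P.
So <X_A X_B>_rho = w * (-1) + (1 - w) * 0
= 0.29 * (-1)
= -0.2900

-0.2900


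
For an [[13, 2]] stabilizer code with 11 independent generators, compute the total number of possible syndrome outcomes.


Each stabilizer generator gives a binary (+1 or -1) measurement outcome.
With 11 independent generators:
Total syndromes = 2^11
= 2048

2048


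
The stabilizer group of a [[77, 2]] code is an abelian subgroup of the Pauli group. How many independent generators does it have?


For an [[n,k]] stabilizer code:
Number of stabilizer generators = n - k
= 77 - 2
= 75

75


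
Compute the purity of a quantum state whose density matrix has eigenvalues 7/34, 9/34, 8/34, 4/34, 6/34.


tr(rho^2) = sum of eigenvalues squared
= (7/34)^2 + (9/34)^2 + (8/34)^2 + (4/34)^2 + (6/34)^2
= (49 + 81 + 64 + 16 + 36) / 1156
= 246/1156
= 0.2128

0.2128


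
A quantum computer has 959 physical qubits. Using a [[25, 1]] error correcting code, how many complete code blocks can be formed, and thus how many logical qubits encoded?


Each code block uses 25 physical qubits for 1 logical qubit(s).
Number of complete blocks = floor(959 / 25) = 38
Logical qubits = 38 * 1
= 38

38


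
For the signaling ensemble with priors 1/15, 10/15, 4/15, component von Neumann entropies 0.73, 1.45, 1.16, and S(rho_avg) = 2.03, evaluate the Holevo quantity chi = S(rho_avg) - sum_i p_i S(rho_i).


chi = S(rho) - sum_i p_i * S(rho_i)
Weighted entropy = 1/15 * 0.73 + 10/15 * 1.45 + 4/15 * 1.16
= 1.3247
chi = 2.03 - 1.3247
= 0.7053

0.7053


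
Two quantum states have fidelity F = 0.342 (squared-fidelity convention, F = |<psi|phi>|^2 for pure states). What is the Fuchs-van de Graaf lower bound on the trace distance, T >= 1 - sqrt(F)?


Fuchs-van de Graaf (squared-fidelity convention): 1 - sqrt(F) <= T <= sqrt(1 - F).
Lower bound: T >= 1 - sqrt(F)
sqrt(F) = sqrt(0.342) = 0.5848
T >= 1 - 0.5848
T >= 0.4152

0.4152


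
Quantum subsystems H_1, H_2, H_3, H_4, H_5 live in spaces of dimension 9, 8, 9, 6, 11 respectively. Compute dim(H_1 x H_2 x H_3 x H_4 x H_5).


dim(H_1 x H_2 x H_3 x H_4 x H_5) = 9 * 8 * 9 * 6 * 11
= 72 * 9 * 6 * 11
= 648 * 6 * 11
= 3888 * 11
= 42768

42768


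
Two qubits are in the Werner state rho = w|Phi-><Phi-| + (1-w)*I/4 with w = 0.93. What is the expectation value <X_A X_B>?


|Phi-> = (|00> - |11>)/sqrt(2)
For the pure Bell state, <X_A X_B> = -1 (Bell-state Pauli correlator).
The maximally-mixed part I/4 has tr(I/4 * P tensor P) = 0 for any traceless Pauli P.
So <X_A X_B>_rho = w * (-1) + (1 - w) * 0
= 0.93 * (-1)
= -0.9300

-0.9300


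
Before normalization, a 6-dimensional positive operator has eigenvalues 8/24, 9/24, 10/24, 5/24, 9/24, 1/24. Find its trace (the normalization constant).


tr(M) = sum of eigenvalues
= 8/24 + 9/24 + 10/24 + 5/24 + 9/24 + 1/24
= 42/24
= 1.7500

1.7500


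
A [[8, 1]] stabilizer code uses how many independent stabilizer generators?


For an [[n,k]] stabilizer code:
Number of stabilizer generators = n - k
= 8 - 1
= 7

7


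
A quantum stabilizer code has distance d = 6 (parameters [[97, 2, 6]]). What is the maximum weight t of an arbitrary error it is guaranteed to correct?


Code parameters: [[97, 2, 6]], distance d = 6.
Number of correctable errors = floor((d-1)/2)
= floor((6 - 1)/2)
= floor(5/2)
= 2

2


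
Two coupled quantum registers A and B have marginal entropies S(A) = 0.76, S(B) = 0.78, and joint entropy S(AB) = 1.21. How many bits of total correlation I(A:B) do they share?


I(A:B) = S(A) + S(B) - S(AB)
= 0.76 + 0.78 - 1.21
= 0.3300

0.3300


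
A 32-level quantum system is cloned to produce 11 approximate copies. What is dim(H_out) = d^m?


Output space = H^(tensor 11) where dim(H) = 32
dim = 32^11
= 1024 (after 2 factors)
= 32768 (after 3 factors)
= 1048576 (after 4 factors)
= 33554432 (after 5 factors)
= 1073741824 (after 6 factors)
= 34359738368 (after 7 factors)
= 1099511627776 (after 8 factors)
= 35184372088832 (after 9 factors)
= 1125899906842624 (after 10 factors)
= 36028797018963968 (after 11 factors)
= 36028797018963968

36028797018963968


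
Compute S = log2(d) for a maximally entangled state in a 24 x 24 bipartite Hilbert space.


For a maximally entangled state in d x d:
S = log2(d) = log2(24)
= 4.5850

4.5850


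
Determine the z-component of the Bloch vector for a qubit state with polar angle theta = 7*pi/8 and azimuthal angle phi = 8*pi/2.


theta = 2.7489, phi = 12.5664
r_z = cos(theta) = -0.9239

-0.9239


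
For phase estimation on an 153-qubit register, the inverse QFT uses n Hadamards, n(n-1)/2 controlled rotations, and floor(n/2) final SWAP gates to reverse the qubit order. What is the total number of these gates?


Hadamard gates: 153
Controlled rotations: n*(n-1)/2 = 153*152/2 = 11628
SWAP gates: floor(n/2) = floor(153/2) = 76
Total = 153 + 11628 + 76
= 11857

11857


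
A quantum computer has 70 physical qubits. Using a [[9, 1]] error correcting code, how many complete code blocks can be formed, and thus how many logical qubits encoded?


Each code block uses 9 physical qubits for 1 logical qubit(s).
Number of complete blocks = floor(70 / 9) = 7
Logical qubits = 7 * 1
= 7

7


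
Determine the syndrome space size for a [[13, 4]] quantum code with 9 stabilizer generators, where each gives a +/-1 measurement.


Each stabilizer generator gives a binary (+1 or -1) measurement outcome.
With 9 independent generators:
Total syndromes = 2^9
= 512

512


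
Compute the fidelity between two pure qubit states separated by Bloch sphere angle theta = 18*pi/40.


For states separated by angle theta on Bloch sphere:
F = cos^2(theta/2)
theta = 18*pi/40 = 1.4137
theta/2 = 0.7069
cos(theta/2) = 0.7604
F = 0.5782

0.5782


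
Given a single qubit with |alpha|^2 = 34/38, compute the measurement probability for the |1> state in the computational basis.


|alpha|^2 = 34/38 = 0.8947
|beta|^2 = 1 - 34/38 = 4/38 = 0.1053
P(|1>) = |beta|^2 = 0.1053

0.1053


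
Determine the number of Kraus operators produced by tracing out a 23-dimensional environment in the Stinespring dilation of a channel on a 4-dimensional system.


Tracing out the environment in an orthonormal basis {|i>_E} gives Kraus operators K_i = <i|_E U |0>_E.
Number of Kraus operators = dim(H_env) = d_env
= 23

23


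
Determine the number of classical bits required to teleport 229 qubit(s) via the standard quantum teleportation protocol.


Quantum teleportation requires 2 classical bits per qubit teleported.
229 qubit(s) -> 2 * 229 = 458 classical bits

458


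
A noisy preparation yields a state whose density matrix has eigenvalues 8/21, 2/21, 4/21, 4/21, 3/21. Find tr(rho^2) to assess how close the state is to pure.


tr(rho^2) = sum of eigenvalues squared
= (8/21)^2 + (2/21)^2 + (4/21)^2 + (4/21)^2 + (3/21)^2
= (64 + 4 + 16 + 16 + 9) / 441
= 109/441
= 0.2472

0.2472


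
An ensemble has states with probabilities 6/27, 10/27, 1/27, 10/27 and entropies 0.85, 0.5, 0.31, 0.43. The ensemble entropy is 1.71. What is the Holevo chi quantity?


chi = S(rho) - sum_i p_i * S(rho_i)
Weighted entropy = 6/27 * 0.85 + 10/27 * 0.5 + 1/27 * 0.31 + 10/27 * 0.43
= 0.5448
chi = 1.71 - 0.5448
= 1.1652

1.1652


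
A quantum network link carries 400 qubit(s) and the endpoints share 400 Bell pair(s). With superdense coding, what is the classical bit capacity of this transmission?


Superdense coding allows 2 classical bits per shared entangled pair.
400 pair(s) -> 2 * 400 = 800 classical bits

800


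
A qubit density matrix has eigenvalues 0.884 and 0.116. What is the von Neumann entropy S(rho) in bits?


S = -p*log2(p) - (1-p)*log2(1-p)
p = 0.8840, 1-p = 0.1160
= -0.8840 * log2(0.8840) - 0.1160 * log2(0.1160)
= -(-0.1572) - (-0.3605)
= 0.5178

0.5178


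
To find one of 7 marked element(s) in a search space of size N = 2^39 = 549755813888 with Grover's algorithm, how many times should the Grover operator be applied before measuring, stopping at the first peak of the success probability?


After j Grover iterations the success probability is P(j) = sin^2((2j+1)*theta), where sin(theta) = sqrt(k/N).
N = 2^39 = 549755813888, k = 7
sin(theta) = sqrt(k/N) = 3.568322551e-06
theta = arcsin(sqrt(k/N)) = 3.568322551e-06 rad
P(j) reaches its first maximum when (2j+1)*theta is as close as possible to pi/2, i.e. j = round(pi/(4*theta) - 1/2).
pi/(4*theta) - 1/2 = 220102.4061
(For comparison, the common estimate pi/4 * sqrt(N/k) = 220102.9061; the exact maximiser is used here.)
Optimal iterations = 220102

220102


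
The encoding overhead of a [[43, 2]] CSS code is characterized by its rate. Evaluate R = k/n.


Code rate R = k/n
= 2/43
= 0.0465

0.0465


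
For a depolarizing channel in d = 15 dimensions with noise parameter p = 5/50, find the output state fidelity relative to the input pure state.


F = (1-p) + p/d
= (1 - 0.1000) + 0.1000/15
= 0.9000 + 0.0067
= 0.9067

0.9067


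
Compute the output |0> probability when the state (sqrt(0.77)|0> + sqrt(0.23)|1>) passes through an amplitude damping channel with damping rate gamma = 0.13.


For amplitude damping with parameter gamma on state sqrt(a)|0> + sqrt(b)|1>:
alpha^2 = 0.77, beta^2 = 0.23
P(|0>) = alpha^2 + gamma * beta^2
= 0.77 + 0.13 * 0.23
= 0.77 + 0.0299
= 0.7999

0.7999


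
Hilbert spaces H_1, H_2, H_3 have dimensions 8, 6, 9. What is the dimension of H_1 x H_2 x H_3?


dim(H_1 x H_2 x H_3) = 8 * 6 * 9
= 48 * 9
= 432

432


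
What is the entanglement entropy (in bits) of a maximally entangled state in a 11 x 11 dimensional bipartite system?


For a maximally entangled state in d x d:
S = log2(d) = log2(11)
= 3.4594

3.4594


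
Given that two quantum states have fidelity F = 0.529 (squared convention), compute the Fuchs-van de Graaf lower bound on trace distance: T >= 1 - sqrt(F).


Fuchs-van de Graaf (squared-fidelity convention): 1 - sqrt(F) <= T <= sqrt(1 - F).
Lower bound: T >= 1 - sqrt(F)
sqrt(F) = sqrt(0.529) = 0.7273
T >= 1 - 0.7273
T >= 0.2727

0.2727


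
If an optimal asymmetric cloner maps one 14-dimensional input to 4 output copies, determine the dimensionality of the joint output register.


Output space = H^(tensor 4) where dim(H) = 14
dim = 14^4
= 196 (after 2 factors)
= 2744 (after 3 factors)
= 38416 (after 4 factors)
= 38416

38416
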